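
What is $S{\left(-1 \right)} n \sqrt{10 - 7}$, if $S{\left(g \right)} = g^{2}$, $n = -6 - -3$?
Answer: $- 3 \sqrt{3} \approx -5.1962$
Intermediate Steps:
$n = -3$ ($n = -6 + 3 = -3$)
$S{\left(-1 \right)} n \sqrt{10 - 7} = \left(-1\right)^{2} \left(-3\right) \sqrt{10 - 7} = 1 \left(-3\right) \sqrt{3} = - 3 \sqrt{3}$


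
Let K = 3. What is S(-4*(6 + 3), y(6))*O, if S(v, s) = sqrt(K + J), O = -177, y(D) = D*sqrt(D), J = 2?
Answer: -177*sqrt(5) ≈ -395.78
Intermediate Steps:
y(D) = D**(3/2)
S(v, s) = sqrt(5) (S(v, s) = sqrt(3 + 2) = sqrt(5))
S(-4*(6 + 3), y(6))*O = sqrt(5)*(-177) = -177*sqrt(5)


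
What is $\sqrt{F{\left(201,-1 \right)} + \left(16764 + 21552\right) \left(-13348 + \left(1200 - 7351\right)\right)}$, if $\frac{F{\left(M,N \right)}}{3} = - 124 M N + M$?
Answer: $i \sqrt{747048309} \approx 27332.0 i$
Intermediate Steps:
$F{\left(M,N \right)} = 3 M - 372 M N$ ($F{\left(M,N \right)} = 3 \left(- 124 M N + M\right) = 3 \left(M - 124 M N\right) = 3 M - 372 M N$)
$\sqrt{F{\left(201,-1 \right)} + \left(16764 + 21552\right) \left(-13348 + \left(1200 - 7351\right)\right)} = \sqrt{3 \cdot 201 \left(1 - -124\right) + \left(16764 + 21552\right) \left(-13348 + \left(1200 - 7351\right)\right)} = \sqrt{3 \cdot 201 \left(1 + 124\right) + 38316 \left(-13348 - 6151\right)} = \sqrt{3 \cdot 201 \cdot 125 + 38316 \left(-19499\right)} = \sqrt{75375 - 747123684} = \sqrt{-747048309} = i \sqrt{747048309}$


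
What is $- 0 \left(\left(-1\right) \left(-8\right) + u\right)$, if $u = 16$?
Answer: $0$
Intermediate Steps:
$- 0 \left(\left(-1\right) \left(-8\right) + u\right) = - 0 \left(\left(-1\right) \left(-8\right) + 16\right) = - 0 \left(8 + 16\right) = - 0 \cdot 24 = \left(-1\right) 0 = 0$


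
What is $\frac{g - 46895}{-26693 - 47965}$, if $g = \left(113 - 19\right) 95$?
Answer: $\frac{12655}{24886} \approx 0.50852$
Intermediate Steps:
$g = 8930$ ($g = 94 \cdot 95 = 8930$)
$\frac{g - 46895}{-26693 - 47965} = \frac{8930 - 46895}{-26693 - 47965} = - \frac{37965}{-74658} = \left(-37965\right) \left(- \frac{1}{74658}\right) = \frac{12655}{24886}$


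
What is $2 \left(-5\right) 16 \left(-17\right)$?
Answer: $2720$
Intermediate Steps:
$2 \left(-5\right) 16 \left(-17\right) = \left(-10\right) 16 \left(-17\right) = \left(-160\right) \left(-17\right) = 2720$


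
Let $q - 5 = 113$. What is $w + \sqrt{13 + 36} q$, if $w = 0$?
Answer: $826$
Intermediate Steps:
$q = 118$ ($q = 5 + 113 = 118$)
$w + \sqrt{13 + 36} q = 0 + \sqrt{13 + 36} \cdot 118 = 0 + \sqrt{49} \cdot 118 = 0 + 7 \cdot 118 = 0 + 826 = 826$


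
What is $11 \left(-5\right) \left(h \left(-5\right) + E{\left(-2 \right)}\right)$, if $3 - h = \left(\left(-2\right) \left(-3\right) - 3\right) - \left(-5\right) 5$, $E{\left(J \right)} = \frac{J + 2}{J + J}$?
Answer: $-6875$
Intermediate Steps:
$E{\left(J \right)} = \frac{2 + J}{2 J}$
$h = -25$ ($h = 3 - \left(\left(\left(-2\right) \left(-3\right) - 3\right) - \left(-5\right) 5\right) = 3 - \left(\left(6 - 3\right) - -25\right) = 3 - \left(3 + 25\right) = 3 - 28 = -25$)
$11 \left(-5\right) \left(h \left(-5\right) + E{\left(-2 \right)}\right) = 11 \left(-5\right) \left(\left(-25\right) \left(-5\right) + \frac{2 - 2}{2 \left(-2\right)}\right) = - 55 \left(125 + \frac{1}{2} \left(- \frac{1}{2}\right) 0\right) = - 55 \left(125 + 0\right) = \left(-55\right) 125 = -6875$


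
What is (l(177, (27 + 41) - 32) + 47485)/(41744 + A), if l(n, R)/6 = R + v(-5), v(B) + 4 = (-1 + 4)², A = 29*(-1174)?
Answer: 47731/7698 ≈ 6.2004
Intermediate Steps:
A = -34046
v(B) = 5 (v(B) = -4 + (-1 + 4)² = -4 + 3² = -4 + 9 = 5)
l(n, R) = 30 + 6*R (l(n, R) = 6*(R + 5) = 6*(5 + R) = 30 + 6*R)
(l(177, (27 + 41) - 32) + 47485)/(41744 + A) = ((30 + 6*((27 + 41) - 32)) + 47485)/(41744 - 34046) = ((30 + 6*(68 - 32)) + 47485)/7698 = ((30 + 6*36) + 47485)*(1/7698) = ((30 + 216) + 47485)*(1/7698) = (246 + 47485)*(1/7698) = 47731*(1/7698) = 47731/7698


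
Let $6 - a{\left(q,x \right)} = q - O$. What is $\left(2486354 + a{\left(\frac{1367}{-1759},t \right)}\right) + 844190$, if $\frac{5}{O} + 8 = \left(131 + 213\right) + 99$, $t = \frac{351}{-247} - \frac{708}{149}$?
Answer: $\frac{509684178838}{153033} \approx 3.3306 \cdot 10^{6}$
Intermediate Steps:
$t = - \frac{17475}{2831}$ ($t = 351 \left(- \frac{1}{247}\right) - \frac{708}{149} = - \frac{27}{19} - \frac{708}{149} = - \frac{17475}{2831} \approx -6.1727$)
$O = \frac{1}{87}$ ($O = \frac{5}{-8 + \left(\left(131 + 213\right) + 99\right)} = \frac{5}{-8 + \left(344 + 99\right)} = \frac{5}{-8 + 443} = \frac{5}{435} = 5 \cdot \frac{1}{435} = \frac{1}{87} \approx 0.011494$)
$a{\left(q,x \right)} = \frac{523}{87} - q$ ($a{\left(q,x \right)} = 6 - \left(q - \frac{1}{87}\right) = 6 - \left(- \frac{1}{87} + q\right) = \frac{523}{87} - q$)
$\left(2486354 + a{\left(\frac{1367}{-1759},t \right)}\right) + 844190 = \left(2486354 + \left(\frac{523}{87} - \frac{1367}{-1759}\right)\right) + 844190 = \left(2486354 + \left(\frac{523}{87} - 1367 \left(- \frac{1}{1759}\right)\right)\right) + 844190 = \left(2486354 + \left(\frac{523}{87} - - \frac{1367}{1759}\right)\right) + 844190 = \left(2486354 + \left(\frac{523}{87} + \frac{1367}{1759}\right)\right) + 844190 = \left(2486354 + \frac{1038886}{153033}\right) + 844190 = \frac{380495250568}{153033} + 844190 = \frac{509684178838}{153033}$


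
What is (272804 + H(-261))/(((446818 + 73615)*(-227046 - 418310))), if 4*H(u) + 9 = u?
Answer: -545473/671729118296 ≈ -8.1204e-7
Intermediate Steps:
H(u) = -9/4 + u/4
(272804 + H(-261))/(((446818 + 73615)*(-227046 - 418310))) = (272804 + (-9/4 + (¼)*(-261)))/(((446818 + 73615)*(-227046 - 418310))) = (272804 + (-9/4 - 261/4))/((520433*(-645356))) = (272804 - 135/2)/(-335864559148) = (545473/2)*(-1/335864559148) = -545473/671729118296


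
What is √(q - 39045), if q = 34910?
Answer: I*√4135 ≈ 64.304*I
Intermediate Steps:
√(q - 39045) = √(34910 - 39045) = √(-4135) = I*√4135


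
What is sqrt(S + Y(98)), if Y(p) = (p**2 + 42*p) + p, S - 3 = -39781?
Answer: 2*I*sqrt(6490) ≈ 161.12*I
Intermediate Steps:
S = -39778 (S = 3 - 39781 = -39778)
Y(p) = p**2 + 43*p
sqrt(S + Y(98)) = sqrt(-39778 + 98*(43 + 98)) = sqrt(-39778 + 98*141) = sqrt(-39778 + 13818) = sqrt(-25960) = 2*I*sqrt(6490)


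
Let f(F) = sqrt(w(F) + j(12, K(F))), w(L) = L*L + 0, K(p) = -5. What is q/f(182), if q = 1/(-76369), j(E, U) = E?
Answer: -sqrt(2071)/632640796 ≈ -7.1934e-8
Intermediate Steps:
w(L) = L**2 (w(L) = L**2 + 0 = L**2)
q = -1/76369 ≈ -1.3094e-5
f(F) = sqrt(12 + F**2) (f(F) = sqrt(F**2 + 12) = sqrt(12 + F**2))
q/f(182) = -1/(76369*sqrt(12 + 182**2)) = -1/(76369*sqrt(12 + 33124)) = -sqrt(2071)/8284/76369 = -sqrt(2071)/632640796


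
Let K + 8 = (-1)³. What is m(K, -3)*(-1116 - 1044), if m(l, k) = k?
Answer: 6480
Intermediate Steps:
K = -9 (K = -8 + (-1)³ = -8 - 1 = -9)
m(K, -3)*(-1116 - 1044) = -3*(-1116 - 1044) = -3*(-2160) = 6480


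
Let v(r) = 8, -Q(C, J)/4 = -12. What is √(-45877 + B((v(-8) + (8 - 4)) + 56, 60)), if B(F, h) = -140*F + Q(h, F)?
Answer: I*√55349 ≈ 235.26*I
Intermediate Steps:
Q(C, J) = 48 (Q(C, J) = -4*(-12) = 48)
B(F, h) = 48 - 140*F (B(F, h) = -140*F + 48 = 48 - 140*F)
√(-45877 + B((v(-8) + (8 - 4)) + 56, 60)) = √(-45877 + (48 - 140*((8 + (8 - 4)) + 56))) = √(-45877 + (48 - 140*((8 + 4) + 56))) = √(-45877 + (48 - 140*(12 + 56))) = √(-45877 + (48 - 140*68)) = √(-45877 + (48 - 9520)) = √(-45877 - 9472) = √(-55349) = I*√55349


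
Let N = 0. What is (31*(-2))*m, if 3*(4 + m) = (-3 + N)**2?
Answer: 62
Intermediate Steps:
m = -1 (m = -4 + (-3 + 0)**2/3 = -4 + (1/3)*(-3)**2 = -4 + (1/3)*9 = -4 + 3 = -1)
(31*(-2))*m = (31*(-2))*(-1) = -62*(-1) = 62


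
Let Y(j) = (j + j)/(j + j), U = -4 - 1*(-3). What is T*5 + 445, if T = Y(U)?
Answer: 450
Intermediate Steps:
U = -1 (U = -4 + 3 = -1)
Y(j) = 1 (Y(j) = (2*j)/((2*j)) = (2*j)*(1/(2*j)) = 1)
T = 1
T*5 + 445 = 1*5 + 445 = 5 + 445 = 450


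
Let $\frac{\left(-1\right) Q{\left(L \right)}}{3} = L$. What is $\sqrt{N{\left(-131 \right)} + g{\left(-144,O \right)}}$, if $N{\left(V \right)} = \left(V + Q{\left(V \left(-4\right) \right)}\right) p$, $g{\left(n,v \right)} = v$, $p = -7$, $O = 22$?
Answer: $3 \sqrt{1327} \approx 109.28$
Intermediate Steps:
$Q{\left(L \right)} = - 3 L$
$N{\left(V \right)} = - 91 V$ ($N{\left(V \right)} = \left(V - 3 V \left(-4\right)\right) \left(-7\right) = \left(V - 3 \left(- 4 V\right)\right) \left(-7\right) = \left(V + 12 V\right) \left(-7\right) = 13 V \left(-7\right) = - 91 V$)
$\sqrt{N{\left(-131 \right)} + g{\left(-144,O \right)}} = \sqrt{\left(-91\right) \left(-131\right) + 22} = \sqrt{11921 + 22} = \sqrt{11943} = 3 \sqrt{1327}$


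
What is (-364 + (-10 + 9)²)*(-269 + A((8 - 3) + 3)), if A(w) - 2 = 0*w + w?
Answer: 94017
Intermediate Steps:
A(w) = 2 + w (A(w) = 2 + (0*w + w) = 2 + (0 + w) = 2 + w)
(-364 + (-10 + 9)²)*(-269 + A((8 - 3) + 3)) = (-364 + (-10 + 9)²)*(-269 + (2 + ((8 - 3) + 3))) = (-364 + (-1)²)*(-269 + (2 + (5 + 3))) = (-364 + 1)*(-269 + (2 + 8)) = -363*(-269 + 10) = -363*(-259) = 94017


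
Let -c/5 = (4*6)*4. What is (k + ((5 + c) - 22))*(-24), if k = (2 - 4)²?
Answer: 11832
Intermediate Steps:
c = -480 (c = -5*4*6*4 = -120*4 = -5*96 = -480)
k = 4 (k = (-2)² = 4)
(k + ((5 + c) - 22))*(-24) = (4 + ((5 - 480) - 22))*(-24) = (4 + (-475 - 22))*(-24) = (4 - 497)*(-24) = -493*(-24) = 11832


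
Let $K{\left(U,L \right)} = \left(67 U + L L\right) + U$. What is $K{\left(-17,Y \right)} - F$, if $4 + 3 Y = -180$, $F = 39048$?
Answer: $- \frac{327980}{9} \approx -36442.0$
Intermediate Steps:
$Y = - \frac{184}{3}$ ($Y = - \frac{4}{3} + \frac{1}{3} \left(-180\right) = - \frac{4}{3} - 60 = - \frac{184}{3} \approx -61.333$)
$K{\left(U,L \right)} = L^{2} + 68 U$ ($K{\left(U,L \right)} = \left(67 U + L^{2}\right) + U = \left(L^{2} + 67 U\right) + U = L^{2} + 68 U$)
$K{\left(-17,Y \right)} - F = \left(\left(- \frac{184}{3}\right)^{2} + 68 \left(-17\right)\right) - 39048 = \left(\frac{33856}{9} - 1156\right) - 39048 = \frac{23452}{9} - 39048 = - \frac{327980}{9}$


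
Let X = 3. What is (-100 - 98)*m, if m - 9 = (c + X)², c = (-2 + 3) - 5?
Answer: -1980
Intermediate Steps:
c = -4 (c = 1 - 5 = -4)
m = 10 (m = 9 + (-4 + 3)² = 9 + (-1)² = 9 + 1 = 10)
(-100 - 98)*m = (-100 - 98)*10 = -198*10 = -1980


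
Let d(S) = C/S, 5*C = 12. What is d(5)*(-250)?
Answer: -120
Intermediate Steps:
C = 12/5 (C = (⅕)*12 = 12/5 ≈ 2.4000)
d(S) = 12/(5*S)
d(5)*(-250) = ((12/5)/5)*(-250) = ((12/5)*(⅕))*(-250) = (12/25)*(-250) = -120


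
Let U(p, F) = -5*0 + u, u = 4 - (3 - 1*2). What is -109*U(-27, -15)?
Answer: -327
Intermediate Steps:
u = 3 (u = 4 - (3 - 2) = 4 - 1*1 = 4 - 1 = 3)
U(p, F) = 3 (U(p, F) = -5*0 + 3 = 0 + 3 = 3)
-109*U(-27, -15) = -109*3 = -327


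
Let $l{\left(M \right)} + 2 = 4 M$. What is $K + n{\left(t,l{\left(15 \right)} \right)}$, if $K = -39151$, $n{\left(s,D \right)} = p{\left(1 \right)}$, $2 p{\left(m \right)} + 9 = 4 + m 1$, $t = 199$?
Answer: $-39153$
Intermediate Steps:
$p{\left(m \right)} = - \frac{5}{2} + \frac{m}{2}$ ($p{\left(m \right)} = - \frac{9}{2} + \frac{4 + m 1}{2} = - \frac{9}{2} + \frac{4 + m}{2} = - \frac{9}{2} + \left(2 + \frac{m}{2}\right) = - \frac{5}{2} + \frac{m}{2}$)
$l{\left(M \right)} = -2 + 4 M$
$n{\left(s,D \right)} = -2$ ($n{\left(s,D \right)} = - \frac{5}{2} + \frac{1}{2} \cdot 1 = - \frac{5}{2} + \frac{1}{2} = -2$)
$K + n{\left(t,l{\left(15 \right)} \right)} = -39151 - 2 = -39153$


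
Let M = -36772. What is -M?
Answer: 36772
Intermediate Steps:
-M = -1*(-36772) = 36772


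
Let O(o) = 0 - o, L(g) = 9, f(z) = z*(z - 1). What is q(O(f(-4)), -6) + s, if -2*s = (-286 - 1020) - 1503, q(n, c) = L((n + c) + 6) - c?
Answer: 2839/2 ≈ 1419.5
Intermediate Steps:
f(z) = z*(-1 + z)
O(o) = -o
q(n, c) = 9 - c
s = 2809/2 (s = -((-286 - 1020) - 1503)/2 = -(-1306 - 1503)/2 = -½*(-2809) = 2809/2 ≈ 1404.5)
q(O(f(-4)), -6) + s = (9 - 1*(-6)) + 2809/2 = (9 + 6) + 2809/2 = 15 + 2809/2 = 2839/2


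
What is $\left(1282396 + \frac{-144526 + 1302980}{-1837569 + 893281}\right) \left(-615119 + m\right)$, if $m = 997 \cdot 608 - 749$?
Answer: $- \frac{1467065919662131}{118036} \approx -1.2429 \cdot 10^{10}$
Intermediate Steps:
$m = 605427$ ($m = 606176 - 749 = 605427$)
$\left(1282396 + \frac{-144526 + 1302980}{-1837569 + 893281}\right) \left(-615119 + m\right) = \left(1282396 + \frac{-144526 + 1302980}{-1837569 + 893281}\right) \left(-615119 + 605427\right) = \left(1282396 + \frac{1158454}{-944288}\right) \left(-9692\right) = \left(1282396 + 1158454 \left(- \frac{1}{944288}\right)\right) \left(-9692\right) = \left(1282396 - \frac{579227}{472144}\right) \left(-9692\right) = \frac{605474997797}{472144} \left(-9692\right) = - \frac{1467065919662131}{118036}$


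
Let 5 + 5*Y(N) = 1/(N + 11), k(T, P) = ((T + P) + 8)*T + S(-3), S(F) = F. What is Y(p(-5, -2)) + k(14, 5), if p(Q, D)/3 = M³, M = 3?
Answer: 172041/460 ≈ 374.00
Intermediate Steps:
k(T, P) = -3 + T*(8 + P + T) (k(T, P) = ((T + P) + 8)*T - 3 = ((P + T) + 8)*T - 3 = (8 + P + T)*T - 3 = T*(8 + P + T) - 3 = -3 + T*(8 + P + T))
p(Q, D) = 81 (p(Q, D) = 3*3³ = 3*27 = 81)
Y(N) = -1 + 1/(5*(11 + N)) (Y(N) = -1 + 1/(5*(N + 11)) = -1 + 1/(5*(11 + N)))
Y(p(-5, -2)) + k(14, 5) = (-54/5 - 1*81)/(11 + 81) + (-3 + 14² + 8*14 + 5*14) = (-54/5 - 81)/92 + (-3 + 196 + 112 + 70) = (1/92)*(-459/5) + 375 = -459/460 + 375 = 172041/460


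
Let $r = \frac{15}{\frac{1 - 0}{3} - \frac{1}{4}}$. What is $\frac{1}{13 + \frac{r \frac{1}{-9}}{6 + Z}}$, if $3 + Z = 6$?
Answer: $\frac{9}{97} \approx 0.092783$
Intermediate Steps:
$Z = 3$ ($Z = -3 + 6 = 3$)
$r = 180$ ($r = \frac{15}{\left(1 + 0\right) \frac{1}{3} - \frac{1}{4}} = \frac{15}{1 \cdot \frac{1}{3} - \frac{1}{4}} = \frac{15}{\frac{1}{3} - \frac{1}{4}} = 15 \frac{1}{\frac{1}{12}} = 15 \cdot 12 = 180$)
$\frac{1}{13 + \frac{r \frac{1}{-9}}{6 + Z}} = \frac{1}{13 + \frac{180 \frac{1}{-9}}{6 + 3}} = \frac{1}{13 + \frac{180 \left(- \frac{1}{9}\right)}{9}} = \frac{1}{13 + \frac{1}{9} \left(-20\right)} = \frac{1}{13 - \frac{20}{9}} = \frac{1}{\frac{97}{9}} = \frac{9}{97}$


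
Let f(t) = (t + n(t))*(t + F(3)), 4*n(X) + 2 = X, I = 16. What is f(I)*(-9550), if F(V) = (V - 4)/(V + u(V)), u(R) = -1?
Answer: -5772975/2 ≈ -2.8865e+6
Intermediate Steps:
n(X) = -½ + X/4
F(V) = (-4 + V)/(-1 + V) (F(V) = (V - 4)/(V - 1) = (-4 + V)/(-1 + V))
f(t) = (-½ + t)*(-½ + 5*t/4) (f(t) = (t + (-½ + t/4))*(t + (-4 + 3)/(-1 + 3)) = (-½ + 5*t/4)*(t - 1/2) = (-½ + 5*t/4)*(t + (½)*(-1)) = (-½ + 5*t/4)*(t - ½) = (-½ + 5*t/4)*(-½ + t) = (-½ + t)*(-½ + 5*t/4))
f(I)*(-9550) = (¼ - 9/8*16 + (5/4)*16²)*(-9550) = (¼ - 18 + (5/4)*256)*(-9550) = (¼ - 18 + 320)*(-9550) = (1209/4)*(-9550) = -5772975/2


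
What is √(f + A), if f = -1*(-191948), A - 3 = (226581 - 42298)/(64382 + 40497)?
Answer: 2*√527851109465337/104879 ≈ 438.12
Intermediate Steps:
A = 498920/104879 (A = 3 + (226581 - 42298)/(64382 + 40497) = 3 + 184283/104879 = 498920/104879 ≈ 4.7571)
f = 191948
√(f + A) = √(191948 + 498920/104879) = √(20131813212/104879) = 2*√527851109465337/104879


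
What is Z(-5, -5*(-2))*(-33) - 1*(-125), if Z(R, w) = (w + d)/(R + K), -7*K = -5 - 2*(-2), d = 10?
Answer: 4435/17 ≈ 260.88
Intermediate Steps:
K = ⅐ (K = -(-5 - 2*(-2))/7 = -(-5 + 4)/7 = -⅐*(-1) = ⅐ ≈ 0.14286)
Z(R, w) = (10 + w)/(⅐ + R) (Z(R, w) = (w + 10)/(R + ⅐) = (10 + w)/(⅐ + R))
Z(-5, -5*(-2))*(-33) - 1*(-125) = (7*(10 - 5*(-2))/(1 + 7*(-5)))*(-33) - 1*(-125) = (7*(10 + 10)/(1 - 35))*(-33) + 125 = (7*20/(-34))*(-33) + 125 = (7*(-1/34)*20)*(-33) + 125 = -70/17*(-33) + 125 = 2310/17 + 125 = 4435/17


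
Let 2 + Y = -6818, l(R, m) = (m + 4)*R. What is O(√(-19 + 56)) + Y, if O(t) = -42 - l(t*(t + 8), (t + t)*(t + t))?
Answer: -12486 - 1216*√37 ≈ -19883.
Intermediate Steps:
l(R, m) = R*(4 + m) (l(R, m) = (4 + m)*R = R*(4 + m))
O(t) = -42 - t*(4 + 4*t²)*(8 + t) (O(t) = -42 - t*(t + 8)*(4 + (t + t)*(t + t)) = -42 - t*(8 + t)*(4 + (2*t)*(2*t)) = -42 - t*(8 + t)*(4 + 4*t²) = -42 - t*(4 + 4*t²)*(8 + t))
Y = -6820 (Y = -2 - 6818 = -6820)
O(√(-19 + 56)) + Y = (-42 - 4*√(-19 + 56)*(1 + (√(-19 + 56))²)*(8 + √(-19 + 56))) - 6820 = (-42 - 4*√37*(1 + (√37)²)*(8 + √37)) - 6820 = (-42 - 4*√37*(1 + 37)*(8 + √37)) - 6820 = (-42 - 4*√37*38*(8 + √37)) - 6820 = (-42 - 152*√37*(8 + √37)) - 6820 = -6862 - 152*√37*(8 + √37)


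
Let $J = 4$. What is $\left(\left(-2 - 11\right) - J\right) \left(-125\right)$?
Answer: $2125$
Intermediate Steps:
$\left(\left(-2 - 11\right) - J\right) \left(-125\right) = \left(\left(-2 - 11\right) - 4\right) \left(-125\right) = \left(-13 - 4\right) \left(-125\right) = \left(-17\right) \left(-125\right) = 2125$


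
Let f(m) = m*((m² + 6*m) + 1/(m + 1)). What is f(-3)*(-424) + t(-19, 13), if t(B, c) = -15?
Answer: -12099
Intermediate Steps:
f(m) = m*(m² + 1/(1 + m) + 6*m) (f(m) = m*((m² + 6*m) + 1/(1 + m)) = m*(m² + 1/(1 + m) + 6*m))
f(-3)*(-424) + t(-19, 13) = -3*(1 + (-3)³ + 6*(-3) + 7*(-3)²)/(1 - 3)*(-424) - 15 = -3*(1 - 27 - 18 + 7*9)/(-2)*(-424) - 15 = -3*(-½)*(1 - 27 - 18 + 63)*(-424) - 15 = -3*(-½)*19*(-424) - 15 = (57/2)*(-424) - 15 = -12084 - 15 = -12099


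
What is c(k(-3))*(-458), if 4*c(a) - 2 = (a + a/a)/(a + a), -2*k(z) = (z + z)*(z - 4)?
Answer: -5954/21 ≈ -283.52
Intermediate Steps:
k(z) = -z*(-4 + z) (k(z) = -(z + z)*(z - 4)/2 = -2*z*(-4 + z)/2 = -z*(-4 + z))
c(a) = ½ + (1 + a)/(8*a) (c(a) = ½ + ((a + a/a)/(a + a))/4 = ½ + ((a + 1)/((2*a)))/4 = ½ + ((1 + a)*(1/(2*a)))/4 = ½ + ((1 + a)/(2*a))/4 = ½ + (1 + a)/(8*a))
c(k(-3))*(-458) = ((1 + 5*(-3*(4 - 1*(-3))))/(8*((-3*(4 - 1*(-3))))))*(-458) = ((1 + 5*(-3*(4 + 3)))/(8*((-3*(4 + 3)))))*(-458) = ((1 + 5*(-3*7))/(8*((-3*7))))*(-458) = ((⅛)*(1 + 5*(-21))/(-21))*(-458) = ((⅛)*(-1/21)*(1 - 105))*(-458) = ((⅛)*(-1/21)*(-104))*(-458) = (13/21)*(-458) = -5954/21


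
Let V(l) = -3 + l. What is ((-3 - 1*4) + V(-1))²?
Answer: 121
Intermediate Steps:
((-3 - 1*4) + V(-1))² = ((-3 - 1*4) + (-3 - 1))² = ((-3 - 4) - 4)² = (-7 - 4)² = (-11)² = 121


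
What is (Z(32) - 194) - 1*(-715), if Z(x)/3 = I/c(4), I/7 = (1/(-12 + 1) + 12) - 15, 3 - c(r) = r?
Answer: 6445/11 ≈ 585.91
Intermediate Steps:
c(r) = 3 - r
I = -238/11 (I = 7*((1/(-12 + 1) + 12) - 15) = 7*((1/(-11) + 12) - 15) = 7*((-1/11 + 12) - 15) = 7*(131/11 - 15) = 7*(-34/11) = -238/11 ≈ -21.636)
Z(x) = 714/11 (Z(x) = 3*(-238/(11*(3 - 1*4))) = 3*(-238/(11*(3 - 4))) = 3*(-238/11/(-1)) = 3*(-238/11*(-1)) = 3*(238/11) = 714/11)
(Z(32) - 194) - 1*(-715) = (714/11 - 194) - 1*(-715) = -1420/11 + 715 = 6445/11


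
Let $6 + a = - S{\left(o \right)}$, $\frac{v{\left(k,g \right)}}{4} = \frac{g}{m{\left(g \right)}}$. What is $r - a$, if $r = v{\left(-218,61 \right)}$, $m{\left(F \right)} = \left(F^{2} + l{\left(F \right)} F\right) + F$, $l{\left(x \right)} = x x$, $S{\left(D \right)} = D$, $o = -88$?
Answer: $- \frac{310202}{3783} \approx -81.999$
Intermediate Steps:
$l{\left(x \right)} = x^{2}$
$m{\left(F \right)} = F + F^{2} + F^{3}$ ($m{\left(F \right)} = \left(F^{2} + F^{2} F\right) + F = \left(F^{2} + F^{3}\right) + F = F + F^{2} + F^{3}$)
$v{\left(k,g \right)} = \frac{4}{1 + g + g^{2}}$ ($v{\left(k,g \right)} = 4 \frac{g}{g \left(1 + g + g^{2}\right)} = 4 g \frac{1}{g \left(1 + g + g^{2}\right)} = \frac{4}{1 + g + g^{2}}$)
$a = 82$ ($a = -6 - -88 = -6 + 88 = 82$)
$r = \frac{4}{3783}$ ($r = \frac{4}{1 + 61 + 61^{2}} = \frac{4}{1 + 61 + 3721} = \frac{4}{3783} \approx 0.0010574$)
$r - a = \frac{4}{3783} - 82 = - \frac{310202}{3783}$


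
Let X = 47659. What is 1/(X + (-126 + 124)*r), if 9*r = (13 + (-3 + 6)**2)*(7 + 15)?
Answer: 9/427963 ≈ 2.1030e-5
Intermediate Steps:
r = 484/9 (r = ((13 + (-3 + 6)**2)*(7 + 15))/9 = ((13 + 3**2)*22)/9 = ((13 + 9)*22)/9 = (22*22)/9 = (1/9)*484 = 484/9 ≈ 53.778)
1/(X + (-126 + 124)*r) = 1/(47659 + (-126 + 124)*(484/9)) = 1/(47659 - 2*484/9) = 1/(47659 - 968/9) = 1/(427963/9) = 9/427963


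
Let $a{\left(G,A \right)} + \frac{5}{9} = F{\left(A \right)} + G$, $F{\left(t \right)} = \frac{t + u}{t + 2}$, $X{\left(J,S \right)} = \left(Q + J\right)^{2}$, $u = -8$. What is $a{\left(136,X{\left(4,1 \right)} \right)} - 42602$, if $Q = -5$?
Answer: $- \frac{382220}{9} \approx -42469.0$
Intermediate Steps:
$X{\left(J,S \right)} = \left(-5 + J\right)^{2}$
$F{\left(t \right)} = \frac{-8 + t}{2 + t}$ ($F{\left(t \right)} = \frac{t - 8}{t + 2} = \frac{-8 + t}{2 + t}$)
$a{\left(G,A \right)} = - \frac{5}{9} + G + \frac{-8 + A}{2 + A}$ ($a{\left(G,A \right)} = - \frac{5}{9} + \left(\frac{-8 + A}{2 + A} + G\right) = - \frac{5}{9} + \left(G + \frac{-8 + A}{2 + A}\right) = - \frac{5}{9} + G + \frac{-8 + A}{2 + A}$)
$a{\left(136,X{\left(4,1 \right)} \right)} - 42602 = \frac{-8 + \left(-5 + 4\right)^{2} + \frac{\left(-5 + 9 \cdot 136\right) \left(2 + \left(-5 + 4\right)^{2}\right)}{9}}{2 + \left(-5 + 4\right)^{2}} - 42602 = \frac{-8 + \left(-1\right)^{2} + \frac{\left(-5 + 1224\right) \left(2 + \left(-1\right)^{2}\right)}{9}}{2 + \left(-1\right)^{2}} - 42602 = \frac{-8 + 1 + \frac{1}{9} \cdot 1219 \left(2 + 1\right)}{2 + 1} - 42602 = \frac{-8 + 1 + \frac{1}{9} \cdot 1219 \cdot 3}{3} - 42602 = \frac{-8 + 1 + \frac{1219}{3}}{3} - 42602 = \frac{1}{3} \cdot \frac{1198}{3} - 42602 = \frac{1198}{9} - 42602 = - \frac{382220}{9}$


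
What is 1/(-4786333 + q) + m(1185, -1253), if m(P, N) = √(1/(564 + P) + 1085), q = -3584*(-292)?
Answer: -1/3739805 + √3319017834/1749 ≈ 32.939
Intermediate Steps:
q = 1046528
m(P, N) = √(1085 + 1/(564 + P))
1/(-4786333 + q) + m(1185, -1253) = 1/(-4786333 + 1046528) + √((611941 + 1085*1185)/(564 + 1185)) = 1/(-3739805) + √((611941 + 1285725)/1749) = -1/3739805 + √((1/1749)*1897666) = -1/3739805 + √(1897666/1749) = -1/3739805 + √3319017834/1749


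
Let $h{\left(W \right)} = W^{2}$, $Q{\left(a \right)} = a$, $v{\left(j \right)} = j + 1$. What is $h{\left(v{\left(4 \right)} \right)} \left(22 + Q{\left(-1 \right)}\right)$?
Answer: $525$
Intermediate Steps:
$v{\left(j \right)} = 1 + j$
$h{\left(v{\left(4 \right)} \right)} \left(22 + Q{\left(-1 \right)}\right) = \left(1 + 4\right)^{2} \left(22 - 1\right) = 5^{2} \cdot 21 = 25 \cdot 21 = 525$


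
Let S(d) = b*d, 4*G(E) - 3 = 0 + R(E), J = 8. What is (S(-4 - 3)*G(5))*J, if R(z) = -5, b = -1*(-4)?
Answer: 112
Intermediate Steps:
b = 4
G(E) = -½ (G(E) = ¾ + (0 - 5)/4 = ¾ + (¼)*(-5) = ¾ - 5/4 = -½)
S(d) = 4*d
(S(-4 - 3)*G(5))*J = ((4*(-4 - 3))*(-½))*8 = ((4*(-7))*(-½))*8 = -28*(-½)*8 = 14*8 = 112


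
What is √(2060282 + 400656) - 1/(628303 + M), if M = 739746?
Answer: -1/1368049 + √2460938 ≈ 1568.7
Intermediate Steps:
√(2060282 + 400656) - 1/(628303 + M) = √(2060282 + 400656) - 1/(628303 + 739746) = √2460938 - 1/1368049 = -1/1368049 + √2460938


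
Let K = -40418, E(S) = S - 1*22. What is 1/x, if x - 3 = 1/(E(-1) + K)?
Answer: 40441/121322 ≈ 0.33334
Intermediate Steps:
E(S) = -22 + S (E(S) = S - 22 = -22 + S)
x = 121322/40441 (x = 3 + 1/((-22 - 1) - 40418) = 3 + 1/(-23 - 40418) = 3 + 1/(-40441) = 3 - 1/40441 = 121322/40441 ≈ 3.0000)
1/x = 1/(121322/40441) = 40441/121322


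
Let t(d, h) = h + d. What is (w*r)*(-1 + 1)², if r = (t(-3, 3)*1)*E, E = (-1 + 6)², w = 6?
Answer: 0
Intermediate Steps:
E = 25 (E = 5² = 25)
t(d, h) = d + h
r = 0 (r = ((-3 + 3)*1)*25 = (0*1)*25 = 0*25 = 0)
(w*r)*(-1 + 1)² = (6*0)*(-1 + 1)² = 0*0² = 0*0 = 0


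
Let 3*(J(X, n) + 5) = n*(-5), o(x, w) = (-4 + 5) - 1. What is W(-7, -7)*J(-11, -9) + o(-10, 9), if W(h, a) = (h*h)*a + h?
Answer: -3500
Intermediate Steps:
o(x, w) = 0 (o(x, w) = 1 - 1 = 0)
W(h, a) = h + a*h² (W(h, a) = h²*a + h = a*h² + h = h + a*h²)
J(X, n) = -5 - 5*n/3 (J(X, n) = -5 + (n*(-5))/3 = -5 + (-5*n)/3 = -5 - 5*n/3)
W(-7, -7)*J(-11, -9) + o(-10, 9) = (-7*(1 - 7*(-7)))*(-5 - 5/3*(-9)) + 0 = (-7*(1 + 49))*(-5 + 15) + 0 = -7*50*10 + 0 = -350*10 + 0 = -3500 + 0 = -3500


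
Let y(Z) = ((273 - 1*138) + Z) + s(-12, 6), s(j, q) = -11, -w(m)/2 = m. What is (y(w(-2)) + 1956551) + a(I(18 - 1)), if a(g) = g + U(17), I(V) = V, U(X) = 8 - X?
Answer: 1956687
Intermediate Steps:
w(m) = -2*m
a(g) = -9 + g (a(g) = g + (8 - 1*17) = g + (8 - 17) = g - 9 = -9 + g)
y(Z) = 124 + Z (y(Z) = ((273 - 1*138) + Z) - 11 = ((273 - 138) + Z) - 11 = (135 + Z) - 11 = 124 + Z)
(y(w(-2)) + 1956551) + a(I(18 - 1)) = ((124 - 2*(-2)) + 1956551) + (-9 + (18 - 1)) = ((124 + 4) + 1956551) + (-9 + 17) = (128 + 1956551) + 8 = 1956679 + 8 = 1956687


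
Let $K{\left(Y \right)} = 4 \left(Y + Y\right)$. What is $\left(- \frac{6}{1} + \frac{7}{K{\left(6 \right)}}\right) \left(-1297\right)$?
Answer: $\frac{364457}{48} \approx 7592.9$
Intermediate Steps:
$K{\left(Y \right)} = 8 Y$ ($K{\left(Y \right)} = 4 \cdot 2 Y = 8 Y$)
$\left(- \frac{6}{1} + \frac{7}{K{\left(6 \right)}}\right) \left(-1297\right) = \left(- \frac{6}{1} + \frac{7}{8 \cdot 6}\right) \left(-1297\right) = \left(\left(-6\right) 1 + \frac{7}{48}\right) \left(-1297\right) = \left(-6 + 7 \cdot \frac{1}{48}\right) \left(-1297\right) = \left(-6 + \frac{7}{48}\right) \left(-1297\right) = \left(- \frac{281}{48}\right) \left(-1297\right) = \frac{364457}{48}$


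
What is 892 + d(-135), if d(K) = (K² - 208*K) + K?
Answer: 47062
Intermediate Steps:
d(K) = K² - 207*K
892 + d(-135) = 892 - 135*(-207 - 135) = 892 - 135*(-342) = 892 + 46170 = 47062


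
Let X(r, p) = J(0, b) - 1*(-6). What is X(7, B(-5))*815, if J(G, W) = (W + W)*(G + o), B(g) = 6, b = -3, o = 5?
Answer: -19560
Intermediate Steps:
J(G, W) = 2*W*(5 + G) (J(G, W) = (W + W)*(G + 5) = (2*W)*(5 + G) = 2*W*(5 + G))
X(r, p) = -24 (X(r, p) = 2*(-3)*(5 + 0) - 1*(-6) = 2*(-3)*5 + 6 = -30 + 6 = -24)
X(7, B(-5))*815 = -24*815 = -19560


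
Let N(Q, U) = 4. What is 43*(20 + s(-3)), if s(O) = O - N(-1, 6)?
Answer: 559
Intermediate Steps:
s(O) = -4 + O (s(O) = O - 1*4 = O - 4 = -4 + O)
43*(20 + s(-3)) = 43*(20 + (-4 - 3)) = 43*(20 - 7) = 43*13 = 559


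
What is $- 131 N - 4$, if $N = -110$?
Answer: $14406$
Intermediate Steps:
$- 131 N - 4 = \left(-131\right) \left(-110\right) - 4 = 14410 - 4 = 14406$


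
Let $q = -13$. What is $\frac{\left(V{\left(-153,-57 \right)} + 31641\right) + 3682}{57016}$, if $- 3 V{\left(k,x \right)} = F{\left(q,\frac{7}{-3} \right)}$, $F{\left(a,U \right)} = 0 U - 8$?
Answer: $\frac{105977}{171048} \approx 0.61957$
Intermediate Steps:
$F{\left(a,U \right)} = -8$ ($F{\left(a,U \right)} = 0 - 8 = -8$)
$V{\left(k,x \right)} = \frac{8}{3}$ ($V{\left(k,x \right)} = \left(- \frac{1}{3}\right) \left(-8\right) = \frac{8}{3}$)
$\frac{\left(V{\left(-153,-57 \right)} + 31641\right) + 3682}{57016} = \frac{\left(\frac{8}{3} + 31641\right) + 3682}{57016} = \left(\frac{94931}{3} + 3682\right) \frac{1}{57016} = \frac{105977}{3} \cdot \frac{1}{57016} = \frac{105977}{171048}$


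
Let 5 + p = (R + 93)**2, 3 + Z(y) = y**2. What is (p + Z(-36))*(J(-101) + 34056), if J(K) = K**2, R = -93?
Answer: 57003016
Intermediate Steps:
Z(y) = -3 + y**2
p = -5 (p = -5 + (-93 + 93)**2 = -5 + 0**2 = -5 + 0 = -5)
(p + Z(-36))*(J(-101) + 34056) = (-5 + (-3 + (-36)**2))*((-101)**2 + 34056) = (-5 + (-3 + 1296))*(10201 + 34056) = (-5 + 1293)*44257 = 1288*44257 = 57003016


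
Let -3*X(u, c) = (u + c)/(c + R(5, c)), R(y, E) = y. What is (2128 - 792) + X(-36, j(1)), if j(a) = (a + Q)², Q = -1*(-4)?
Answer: 120251/90 ≈ 1336.1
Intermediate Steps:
Q = 4
j(a) = (4 + a)² (j(a) = (a + 4)² = (4 + a)²)
X(u, c) = -(c + u)/(3*(5 + c)) (X(u, c) = -(u + c)/(3*(c + 5)) = -(c + u)/(3*(5 + c)))
(2128 - 792) + X(-36, j(1)) = (2128 - 792) + (-(4 + 1)² - 1*(-36))/(3*(5 + (4 + 1)²)) = 1336 + (-1*5² + 36)/(3*(5 + 5²)) = 1336 + (-1*25 + 36)/(3*(5 + 25)) = 1336 + (⅓)*(-25 + 36)/30 = 1336 + (⅓)*(1/30)*11 = 1336 + 11/90 = 120251/90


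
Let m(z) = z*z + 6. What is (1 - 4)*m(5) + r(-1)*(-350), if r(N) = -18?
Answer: 6207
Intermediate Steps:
m(z) = 6 + z² (m(z) = z² + 6 = 6 + z²)
(1 - 4)*m(5) + r(-1)*(-350) = (1 - 4)*(6 + 5²) - 18*(-350) = -3*(6 + 25) + 6300 = -3*31 + 6300 = -93 + 6300 = 6207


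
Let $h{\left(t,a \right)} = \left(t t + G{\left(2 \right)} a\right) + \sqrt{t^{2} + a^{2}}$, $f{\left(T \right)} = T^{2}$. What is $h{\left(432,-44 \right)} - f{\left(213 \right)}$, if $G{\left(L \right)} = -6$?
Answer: $141519 + 4 \sqrt{11785} \approx 1.4195 \cdot 10^{5}$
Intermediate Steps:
$h{\left(t,a \right)} = t^{2} + \sqrt{a^{2} + t^{2}} - 6 a$ ($h{\left(t,a \right)} = \left(t t - 6 a\right) + \sqrt{t^{2} + a^{2}} = \left(t^{2} - 6 a\right) + \sqrt{a^{2} + t^{2}} = t^{2} + \sqrt{a^{2} + t^{2}} - 6 a$)
$h{\left(432,-44 \right)} - f{\left(213 \right)} = \left(432^{2} + \sqrt{\left(-44\right)^{2} + 432^{2}} - -264\right) - 213^{2} = \left(186624 + \sqrt{1936 + 186624} + 264\right) - 45369 = \left(186624 + \sqrt{188560} + 264\right) - 45369 = \left(186624 + 4 \sqrt{11785} + 264\right) - 45369 = \left(186888 + 4 \sqrt{11785}\right) - 45369 = 141519 + 4 \sqrt{11785}$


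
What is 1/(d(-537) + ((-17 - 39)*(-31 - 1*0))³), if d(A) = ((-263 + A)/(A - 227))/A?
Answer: 102567/536607595248952 ≈ 1.9114e-10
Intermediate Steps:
d(A) = (-263 + A)/(A*(-227 + A)) (d(A) = ((-263 + A)/(-227 + A))/A = (-263 + A)/(A*(-227 + A)))
1/(d(-537) + ((-17 - 39)*(-31 - 1*0))³) = 1/((-263 - 537)/((-537)*(-227 - 537)) + ((-17 - 39)*(-31 - 1*0))³) = 1/(-1/537*(-800)/(-764) + (-56*(-31 + 0))³) = 1/(-1/537*(-1/764)*(-800) + (-56*(-31))³) = 1/(-200/102567 + 1736³) = 1/(-200/102567 + 5231776256) = 1/(536607595248952/102567) = 102567/536607595248952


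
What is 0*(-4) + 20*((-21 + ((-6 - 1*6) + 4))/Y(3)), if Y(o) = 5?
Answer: -116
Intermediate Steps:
0*(-4) + 20*((-21 + ((-6 - 1*6) + 4))/Y(3)) = 0*(-4) + 20*((-21 + ((-6 - 1*6) + 4))/5) = 0 + 20*((-21 + ((-6 - 6) + 4))*(⅕)) = 0 + 20*((-21 + (-12 + 4))*(⅕)) = 0 + 20*((-21 - 8)*(⅕)) = 0 + 20*(-29*⅕) = 0 + 20*(-29/5) = 0 - 116 = -116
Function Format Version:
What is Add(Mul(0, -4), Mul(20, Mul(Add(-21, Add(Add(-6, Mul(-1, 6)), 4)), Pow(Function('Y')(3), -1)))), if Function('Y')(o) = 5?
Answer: -116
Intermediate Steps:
Add(Mul(0, -4), Mul(20, Mul(Add(-21, Add(Add(-6, Mul(-1, 6)), 4)), Pow(Function('Y')(3), -1)))) = Add(Mul(0, -4), Mul(20, Mul(Add(-21, Add(Add(-6, Mul(-1, 6)), 4)), Pow(5, -1)))) = Add(0, Mul(20, Mul(Add(-21, Add(Add(-6, -6), 4)), Rational(1, 5)))) = Add(0, Mul(20, Mul(Add(-21, Add(-12, 4)), Rational(1, 5)))) = Add(0, Mul(20, Mul(Add(-21, -8), Rational(1, 5)))) = Add(0, Mul(20, Mul(-29, Rational(1, 5)))) = Add(0, Mul(20, Rational(-29, 5))) = Add(0, -116) = -116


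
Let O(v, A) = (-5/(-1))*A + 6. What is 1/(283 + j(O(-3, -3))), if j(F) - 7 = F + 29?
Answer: 1/310 ≈ 0.0032258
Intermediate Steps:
O(v, A) = 6 + 5*A (O(v, A) = (-5*(-1))*A + 6 = 5*A + 6 = 6 + 5*A)
j(F) = 36 + F (j(F) = 7 + (F + 29) = 7 + (29 + F) = 36 + F)
1/(283 + j(O(-3, -3))) = 1/(283 + (36 + (6 + 5*(-3)))) = 1/(283 + (36 + (6 - 15))) = 1/(283 + (36 - 9)) = 1/(283 + 27) = 1/310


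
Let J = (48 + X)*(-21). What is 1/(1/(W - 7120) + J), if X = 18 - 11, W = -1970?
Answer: -9090/10498951 ≈ -0.00086580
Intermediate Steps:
X = 7
J = -1155 (J = (48 + 7)*(-21) = 55*(-21) = -1155)
1/(1/(W - 7120) + J) = 1/(1/(-1970 - 7120) - 1155) = 1/(1/(-9090) - 1155) = 1/(-1/9090 - 1155) = 1/(-10498951/9090) = -9090/10498951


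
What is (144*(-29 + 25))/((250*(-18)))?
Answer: 16/125 ≈ 0.12800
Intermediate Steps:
(144*(-29 + 25))/((250*(-18))) = (144*(-4))/(-4500) = -576*(-1/4500) = 16/125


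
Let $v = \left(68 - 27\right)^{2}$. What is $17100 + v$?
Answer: $18781$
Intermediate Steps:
$v = 1681$ ($v = 41^{2} = 1681$)
$17100 + v = 17100 + 1681 = 18781$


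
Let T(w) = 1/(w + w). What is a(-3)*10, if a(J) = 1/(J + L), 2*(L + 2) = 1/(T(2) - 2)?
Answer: -70/37 ≈ -1.8919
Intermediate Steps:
T(w) = 1/(2*w)
L = -16/7 (L = -2 + 1/(2*((½)/2 - 2)) = -2 + 1/(2*((½)*(½) - 2)) = -2 + 1/(2*(¼ - 2)) = -2 + 1/(2*(-7/4)) = -2 + (½)*(-4/7) = -2 - 2/7 = -16/7 ≈ -2.2857)
a(J) = 1/(-16/7 + J) (a(J) = 1/(J - 16/7) = 1/(-16/7 + J))
a(-3)*10 = (7/(-16 + 7*(-3)))*10 = (7/(-16 - 21))*10 = (7/(-37))*10 = (7*(-1/37))*10 = -7/37*10 = -70/37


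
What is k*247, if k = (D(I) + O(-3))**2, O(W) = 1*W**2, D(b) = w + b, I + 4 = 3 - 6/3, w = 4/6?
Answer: 98800/9 ≈ 10978.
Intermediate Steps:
w = 2/3 (w = 4*(1/6) = 2/3 ≈ 0.66667)
I = -3 (I = -4 + (3 - 6/3) = -4 + (3 - 1*2) = -4 + (3 - 2) = -4 + 1 = -3)
D(b) = 2/3 + b
O(W) = W**2
k = 400/9 (k = ((2/3 - 3) + (-3)**2)**2 = (-7/3 + 9)**2 = (20/3)**2 = 400/9 ≈ 44.444)
k*247 = (400/9)*247 = 98800/9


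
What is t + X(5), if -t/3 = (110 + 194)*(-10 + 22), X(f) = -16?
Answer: -10960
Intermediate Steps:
t = -10944 (t = -3*(110 + 194)*(-10 + 22) = -912*12 = -3*3648 = -10944)
t + X(5) = -10944 - 16 = -10960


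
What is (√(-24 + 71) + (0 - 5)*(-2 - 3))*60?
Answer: 1500 + 60*√47 ≈ 1911.3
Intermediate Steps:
(√(-24 + 71) + (0 - 5)*(-2 - 3))*60 = (√47 - 5*(-5))*60 = (√47 + 25)*60 = (25 + √47)*60 = 1500 + 60*√47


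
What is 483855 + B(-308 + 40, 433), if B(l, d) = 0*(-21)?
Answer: 483855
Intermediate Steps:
B(l, d) = 0
483855 + B(-308 + 40, 433) = 483855 + 0 = 483855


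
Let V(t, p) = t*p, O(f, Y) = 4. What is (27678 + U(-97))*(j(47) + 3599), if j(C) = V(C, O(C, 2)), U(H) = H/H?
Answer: 104820373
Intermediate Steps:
U(H) = 1
V(t, p) = p*t
j(C) = 4*C
(27678 + U(-97))*(j(47) + 3599) = (27678 + 1)*(4*47 + 3599) = 27679*(188 + 3599) = 27679*3787 = 104820373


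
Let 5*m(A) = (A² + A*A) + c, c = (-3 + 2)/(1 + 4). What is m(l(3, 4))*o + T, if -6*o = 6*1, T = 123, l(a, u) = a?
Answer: 2986/25 ≈ 119.44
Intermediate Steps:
c = -⅕ (c = -1/5 = -1*⅕ = -⅕ ≈ -0.20000)
m(A) = -1/25 + 2*A²/5 (m(A) = ((A² + A*A) - ⅕)/5 = ((A² + A²) - ⅕)/5 = (2*A² - ⅕)/5 = (-⅕ + 2*A²)/5 = -1/25 + 2*A²/5)
o = -1 ≈ -1.0000
m(l(3, 4))*o + T = (-1/25 + (⅖)*3²)*(-1) + 123 = (-1/25 + (⅖)*9)*(-1) + 123 = (-1/25 + 18/5)*(-1) + 123 = (89/25)*(-1) + 123 = -89/25 + 123 = 2986/25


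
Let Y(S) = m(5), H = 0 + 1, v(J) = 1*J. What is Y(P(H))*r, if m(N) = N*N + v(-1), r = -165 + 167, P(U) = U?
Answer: 48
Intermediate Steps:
v(J) = J
H = 1
r = 2
m(N) = -1 + N**2 (m(N) = N*N - 1 = N**2 - 1 = -1 + N**2)
Y(S) = 24 (Y(S) = -1 + 5**2 = -1 + 25 = 24)
Y(P(H))*r = 24*2 = 48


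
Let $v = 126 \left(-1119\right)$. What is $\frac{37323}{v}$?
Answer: $- \frac{4147}{15666} \approx -0.26471$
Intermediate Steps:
$v = -140994$
$\frac{37323}{v} = \frac{37323}{-140994} = 37323 \left(- \frac{1}{140994}\right) = - \frac{4147}{15666}$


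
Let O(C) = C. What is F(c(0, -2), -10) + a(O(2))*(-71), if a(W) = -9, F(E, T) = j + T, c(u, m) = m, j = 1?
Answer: 630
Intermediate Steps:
F(E, T) = 1 + T
F(c(0, -2), -10) + a(O(2))*(-71) = (1 - 10) - 9*(-71) = -9 + 639 = 630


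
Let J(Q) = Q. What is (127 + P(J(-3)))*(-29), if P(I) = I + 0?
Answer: -3596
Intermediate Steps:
P(I) = I
(127 + P(J(-3)))*(-29) = (127 - 3)*(-29) = 124*(-29) = -3596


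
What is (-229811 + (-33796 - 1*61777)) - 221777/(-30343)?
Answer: -9872904935/30343 ≈ -3.2538e+5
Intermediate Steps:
(-229811 + (-33796 - 1*61777)) - 221777/(-30343) = (-229811 + (-33796 - 61777)) - 221777*(-1/30343) = (-229811 - 95573) + 221777/30343 = -325384 + 221777/30343 = -9872904935/30343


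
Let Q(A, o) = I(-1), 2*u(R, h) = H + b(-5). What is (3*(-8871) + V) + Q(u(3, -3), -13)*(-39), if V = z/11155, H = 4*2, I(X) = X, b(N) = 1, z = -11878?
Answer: -296444848/11155 ≈ -26575.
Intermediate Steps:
H = 8
u(R, h) = 9/2 (u(R, h) = (8 + 1)/2 = (1/2)*9 = 9/2)
Q(A, o) = -1
V = -11878/11155 ≈ -1.0648
(3*(-8871) + V) + Q(u(3, -3), -13)*(-39) = (3*(-8871) - 11878/11155) - 1*(-39) = (-26613 - 11878/11155) + 39 = -296879893/11155 + 39 = -296444848/11155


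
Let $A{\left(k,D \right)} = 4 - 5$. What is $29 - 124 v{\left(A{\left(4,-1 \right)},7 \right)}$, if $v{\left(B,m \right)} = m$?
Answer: $-839$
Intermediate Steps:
$A{\left(k,D \right)} = -1$
$29 - 124 v{\left(A{\left(4,-1 \right)},7 \right)} = 29 - 868 = -839$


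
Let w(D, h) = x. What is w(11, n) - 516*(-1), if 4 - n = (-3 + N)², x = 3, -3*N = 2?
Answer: 519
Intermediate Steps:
N = -⅔ (N = -⅓*2 = -⅔ ≈ -0.66667)
n = -85/9 (n = 4 - (-3 - ⅔)² = 4 - (-11/3)² = 4 - 1*121/9 = 4 - 121/9 = -85/9 ≈ -9.4444)
w(D, h) = 3
w(11, n) - 516*(-1) = 3 - 516*(-1) = 3 - 86*(-6) = 3 + 516 = 519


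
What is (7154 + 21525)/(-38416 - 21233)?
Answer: -28679/59649 ≈ -0.48080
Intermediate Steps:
(7154 + 21525)/(-38416 - 21233) = 28679/(-59649) = 28679*(-1/59649) = -28679/59649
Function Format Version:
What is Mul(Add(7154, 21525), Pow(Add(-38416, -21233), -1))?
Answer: Rational(-28679, 59649) ≈ -0.48080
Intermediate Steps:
Mul(Add(7154, 21525), Pow(Add(-38416, -21233), -1)) = Mul(28679, Pow(-59649, -1)) = Mul(28679, Rational(-1, 59649)) = Rational(-28679, 59649)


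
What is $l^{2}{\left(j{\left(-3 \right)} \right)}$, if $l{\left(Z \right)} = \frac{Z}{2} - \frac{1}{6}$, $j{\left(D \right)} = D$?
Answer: $\frac{25}{9} \approx 2.7778$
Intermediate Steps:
$l{\left(Z \right)} = - \frac{1}{6} + \frac{Z}{2}$ ($l{\left(Z \right)} = Z \frac{1}{2} - \frac{1}{6} = \frac{Z}{2} - \frac{1}{6} = - \frac{1}{6} + \frac{Z}{2}$)
$l^{2}{\left(j{\left(-3 \right)} \right)} = \left(- \frac{1}{6} + \frac{1}{2} \left(-3\right)\right)^{2} = \left(- \frac{1}{6} - \frac{3}{2}\right)^{2} = \left(- \frac{5}{3}\right)^{2} = \frac{25}{9}$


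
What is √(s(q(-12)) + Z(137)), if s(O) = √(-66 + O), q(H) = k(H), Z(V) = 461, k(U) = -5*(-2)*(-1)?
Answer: √(461 + 2*I*√19) ≈ 21.472 + 0.203*I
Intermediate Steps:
k(U) = -10 (k(U) = 10*(-1) = -10)
q(H) = -10
√(s(q(-12)) + Z(137)) = √(√(-66 - 10) + 461) = √(√(-76) + 461) = √(2*I*√19 + 461) = √(461 + 2*I*√19)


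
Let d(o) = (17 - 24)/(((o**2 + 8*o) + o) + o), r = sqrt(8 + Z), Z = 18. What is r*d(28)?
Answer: -sqrt(26)/152 ≈ -0.033546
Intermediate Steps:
r = sqrt(26) (r = sqrt(8 + 18) = sqrt(26) ≈ 5.0990)
d(o) = -7/(o**2 + 10*o) (d(o) = -7/((o**2 + 9*o) + o) = -7/(o**2 + 10*o))
r*d(28) = sqrt(26)*(-7/(28*(10 + 28))) = sqrt(26)*(-7*1/28/38) = sqrt(26)*(-7*1/28*1/38) = sqrt(26)*(-1/152) = -sqrt(26)/152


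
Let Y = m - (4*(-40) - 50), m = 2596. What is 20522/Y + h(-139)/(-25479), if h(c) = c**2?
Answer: 234332656/35747037 ≈ 6.5553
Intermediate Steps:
Y = 2806 (Y = 2596 - (4*(-40) - 50) = 2596 - (-160 - 50) = 2596 - 1*(-210) = 2596 + 210 = 2806)
20522/Y + h(-139)/(-25479) = 20522/2806 + (-139)**2/(-25479) = 20522*(1/2806) + 19321*(-1/25479) = 10261/1403 - 19321/25479 = 234332656/35747037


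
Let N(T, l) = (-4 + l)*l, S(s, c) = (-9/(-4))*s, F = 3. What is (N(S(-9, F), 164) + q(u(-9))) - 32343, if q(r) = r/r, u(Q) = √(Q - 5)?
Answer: -6102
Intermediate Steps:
u(Q) = √(-5 + Q)
S(s, c) = 9*s/4 (S(s, c) = (-9*(-¼))*s = 9*s/4)
N(T, l) = l*(-4 + l)
q(r) = 1
(N(S(-9, F), 164) + q(u(-9))) - 32343 = (164*(-4 + 164) + 1) - 32343 = (164*160 + 1) - 32343 = (26240 + 1) - 32343 = 26241 - 32343 = -6102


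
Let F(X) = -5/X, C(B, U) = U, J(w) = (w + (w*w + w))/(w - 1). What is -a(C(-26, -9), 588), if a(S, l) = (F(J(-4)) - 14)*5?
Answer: 435/8 ≈ 54.375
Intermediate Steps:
J(w) = (w**2 + 2*w)/(-1 + w) (J(w) = (w + (w**2 + w))/(-1 + w) = (w + (w + w**2))/(-1 + w) = (w**2 + 2*w)/(-1 + w))
a(S, l) = -435/8 (a(S, l) = (-5*(-(-1 - 4)/(4*(2 - 4))) - 14)*5 = (-5/((-4*(-2)/(-5))) - 14)*5 = (-5/((-4*(-1/5)*(-2))) - 14)*5 = (-5/(-8/5) - 14)*5 = (-5*(-5/8) - 14)*5 = (25/8 - 14)*5 = -87/8*5 = -435/8)
-a(C(-26, -9), 588) = -1*(-435/8) = 435/8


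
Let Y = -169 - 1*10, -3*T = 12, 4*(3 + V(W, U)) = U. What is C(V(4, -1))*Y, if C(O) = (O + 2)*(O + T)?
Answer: -25955/16 ≈ -1622.2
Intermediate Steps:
V(W, U) = -3 + U/4
T = -4 (T = -⅓*12 = -4)
Y = -179 (Y = -169 - 10 = -179)
C(O) = (-4 + O)*(2 + O) (C(O) = (O + 2)*(O - 4) = (2 + O)*(-4 + O) = (-4 + O)*(2 + O))
C(V(4, -1))*Y = (-8 + (-3 + (¼)*(-1))² - 2*(-3 + (¼)*(-1)))*(-179) = (-8 + (-3 - ¼)² - 2*(-3 - ¼))*(-179) = (-8 + (-13/4)² - 2*(-13/4))*(-179) = (-8 + 169/16 + 13/2)*(-179) = (145/16)*(-179) = -25955/16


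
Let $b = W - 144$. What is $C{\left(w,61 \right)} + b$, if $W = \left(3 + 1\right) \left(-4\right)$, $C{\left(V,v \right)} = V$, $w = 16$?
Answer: $-144$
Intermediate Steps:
$W = -16$ ($W = 4 \left(-4\right) = -16$)
$b = -160$ ($b = -16 - 144 = -160$)
$C{\left(w,61 \right)} + b = 16 - 160 = -144$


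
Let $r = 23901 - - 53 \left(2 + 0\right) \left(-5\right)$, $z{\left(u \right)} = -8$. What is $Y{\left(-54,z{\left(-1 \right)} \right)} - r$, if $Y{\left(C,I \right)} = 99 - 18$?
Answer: $-23290$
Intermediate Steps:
$Y{\left(C,I \right)} = 81$
$r = 23371$ ($r = 23901 - - 53 \cdot 2 \left(-5\right) = 23901 - \left(-53\right) \left(-10\right) = 23901 - 530 = 23371$)
$Y{\left(-54,z{\left(-1 \right)} \right)} - r = 81 - 23371 = -23290$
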